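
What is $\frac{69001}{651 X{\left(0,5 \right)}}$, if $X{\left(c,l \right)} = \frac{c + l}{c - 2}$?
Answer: $- \frac{138002}{3255} \approx -42.397$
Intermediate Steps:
$X{\left(c,l \right)} = \frac{c + l}{-2 + c}$
$\frac{69001}{651 X{\left(0,5 \right)}} = \frac{69001}{651 \frac{0 + 5}{-2 + 0}} = \frac{69001}{651 \frac{1}{-2} \cdot 5} = \frac{69001}{651 \left(\left(- \frac{1}{2}\right) 5\right)} = \frac{69001}{651 \left(- \frac{5}{2}\right)} = \frac{69001}{- \frac{3255}{2}} = 69001 \left(- \frac{2}{3255}\right) = - \frac{138002}{3255}$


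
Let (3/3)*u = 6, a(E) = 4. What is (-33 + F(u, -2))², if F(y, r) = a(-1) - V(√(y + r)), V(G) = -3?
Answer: 676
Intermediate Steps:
u = 6
F(y, r) = 7 (F(y, r) = 4 - 1*(-3) = 4 + 3 = 7)
(-33 + F(u, -2))² = (-33 + 7)² = (-26)² = 676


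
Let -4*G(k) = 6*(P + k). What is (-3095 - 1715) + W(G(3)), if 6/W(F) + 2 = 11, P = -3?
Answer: -14428/3 ≈ -4809.3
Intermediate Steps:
G(k) = 9/2 - 3*k/2 (G(k) = -3*(-3 + k)/2 = -(-18 + 6*k)/4 = 9/2 - 3*k/2)
W(F) = ⅔ (W(F) = 6/(-2 + 11) = 6/9 = 6*(⅑) = ⅔)
(-3095 - 1715) + W(G(3)) = (-3095 - 1715) + ⅔ = -4810 + ⅔ = -14428/3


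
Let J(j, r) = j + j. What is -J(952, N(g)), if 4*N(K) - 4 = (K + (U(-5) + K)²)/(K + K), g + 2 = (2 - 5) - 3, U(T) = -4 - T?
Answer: -1904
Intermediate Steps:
g = -8 (g = -2 + ((2 - 5) - 3) = -2 + (-3 - 3) = -2 - 6 = -8)
N(K) = 1 + (K + (1 + K)²)/(8*K) (N(K) = 1 + ((K + ((-4 - 1*(-5)) + K)²)/(K + K))/4 = 1 + ((K + ((-4 + 5) + K)²)/((2*K)))/4 = 1 + ((K + (1 + K)²)*(1/(2*K)))/4 = 1 + ((K + (1 + K)²)/(2*K))/4 = 1 + (K + (1 + K)²)/(8*K))
J(j, r) = 2*j
-J(952, N(g)) = -2*952 = -1*1904 = -1904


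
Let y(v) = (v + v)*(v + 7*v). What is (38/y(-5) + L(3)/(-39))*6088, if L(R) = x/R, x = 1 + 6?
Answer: 626303/2925 ≈ 214.12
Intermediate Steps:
x = 7
y(v) = 16*v² (y(v) = (2*v)*(8*v) = 16*v²)
L(R) = 7/R
(38/y(-5) + L(3)/(-39))*6088 = (38/((16*(-5)²)) + (7/3)/(-39))*6088 = (38/((16*25)) + (7*(⅓))*(-1/39))*6088 = (38/400 + (7/3)*(-1/39))*6088 = (38*(1/400) - 7/117)*6088 = (19/200 - 7/117)*6088 = (823/23400)*6088 = 626303/2925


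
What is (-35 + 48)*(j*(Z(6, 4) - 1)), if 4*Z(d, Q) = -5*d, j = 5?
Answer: -1105/2 ≈ -552.50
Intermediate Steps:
Z(d, Q) = -5*d/4 (Z(d, Q) = (-5*d)/4 = -5*d/4)
(-35 + 48)*(j*(Z(6, 4) - 1)) = (-35 + 48)*(5*(-5/4*6 - 1)) = 13*(5*(-15/2 - 1)) = 13*(5*(-17/2)) = 13*(-85/2) = -1105/2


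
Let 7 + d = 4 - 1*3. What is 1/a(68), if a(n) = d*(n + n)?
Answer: -1/816 ≈ -0.0012255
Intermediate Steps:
d = -6 (d = -7 + (4 - 1*3) = -7 + (4 - 3) = -7 + 1 = -6)
a(n) = -12*n (a(n) = -6*(n + n) = -12*n)
1/a(68) = 1/(-12*68) = 1/(-816) = -1/816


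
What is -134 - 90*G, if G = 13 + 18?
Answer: -2924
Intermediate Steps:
G = 31
-134 - 90*G = -134 - 90*31 = -134 - 2790 = -2924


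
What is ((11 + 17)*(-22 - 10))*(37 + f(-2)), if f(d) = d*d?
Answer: -36736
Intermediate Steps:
f(d) = d**2
((11 + 17)*(-22 - 10))*(37 + f(-2)) = ((11 + 17)*(-22 - 10))*(37 + (-2)**2) = (28*(-32))*(37 + 4) = -896*41 = -36736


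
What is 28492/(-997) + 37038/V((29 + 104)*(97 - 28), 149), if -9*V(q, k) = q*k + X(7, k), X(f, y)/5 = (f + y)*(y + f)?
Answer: -14252813350/494861947 ≈ -28.802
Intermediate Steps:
X(f, y) = 5*(f + y)² (X(f, y) = 5*((f + y)*(y + f)) = 5*((f + y)*(f + y)) = 5*(f + y)²)
V(q, k) = -5*(7 + k)²/9 - k*q/9 (V(q, k) = -(q*k + 5*(7 + k)²)/9 = -(k*q + 5*(7 + k)²)/9 = -(5*(7 + k)² + k*q)/9 = -5*(7 + k)²/9 - k*q/9)
28492/(-997) + 37038/V((29 + 104)*(97 - 28), 149) = 28492/(-997) + 37038/(-5*(7 + 149)²/9 - ⅑*149*(29 + 104)*(97 - 28)) = 28492*(-1/997) + 37038/(-5/9*156² - ⅑*149*133*69) = -28492/997 + 37038/(-5/9*24336 - ⅑*149*9177) = -28492/997 + 37038/(-13520 - 455791/3) = -28492/997 + 37038/(-496351/3) = -28492/997 + 37038*(-3/496351) = -28492/997 - 111114/496351 = -14252813350/494861947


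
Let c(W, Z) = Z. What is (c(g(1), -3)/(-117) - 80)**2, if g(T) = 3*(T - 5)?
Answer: 9728161/1521 ≈ 6395.9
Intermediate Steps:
g(T) = -15 + 3*T (g(T) = 3*(-5 + T) = -15 + 3*T)
(c(g(1), -3)/(-117) - 80)**2 = (-3/(-117) - 80)**2 = (-3*(-1/117) - 80)**2 = (1/39 - 80)**2 = (-3119/39)**2 = 9728161/1521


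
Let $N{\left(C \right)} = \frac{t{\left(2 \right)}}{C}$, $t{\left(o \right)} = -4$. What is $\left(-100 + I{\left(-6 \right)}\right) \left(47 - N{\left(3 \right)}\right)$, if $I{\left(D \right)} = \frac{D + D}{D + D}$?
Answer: $-4785$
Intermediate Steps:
$I{\left(D \right)} = 1$ ($I{\left(D \right)} = \frac{2 D}{2 D} = 2 D \frac{1}{2 D} = 1$)
$N{\left(C \right)} = - \frac{4}{C}$
$\left(-100 + I{\left(-6 \right)}\right) \left(47 - N{\left(3 \right)}\right) = \left(-100 + 1\right) \left(47 - - \frac{4}{3}\right) = - 99 \left(47 - \left(-4\right) \frac{1}{3}\right) = - 99 \left(47 - - \frac{4}{3}\right) = - 99 \left(47 + \frac{4}{3}\right) = \left(-99\right) \frac{145}{3} = -4785$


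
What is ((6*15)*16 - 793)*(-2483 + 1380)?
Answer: -713641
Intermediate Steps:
((6*15)*16 - 793)*(-2483 + 1380) = (90*16 - 793)*(-1103) = (1440 - 793)*(-1103) = 647*(-1103) = -713641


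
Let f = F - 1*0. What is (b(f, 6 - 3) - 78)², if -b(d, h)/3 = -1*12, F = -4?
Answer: 1764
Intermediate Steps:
f = -4 (f = -4 - 1*0 = -4 + 0 = -4)
b(d, h) = 36 (b(d, h) = -(-3)*12 = -3*(-12) = 36)
(b(f, 6 - 3) - 78)² = (36 - 78)² = (-42)² = 1764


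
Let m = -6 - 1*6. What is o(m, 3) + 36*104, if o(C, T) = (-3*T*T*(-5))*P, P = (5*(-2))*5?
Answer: -3006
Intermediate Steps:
m = -12 (m = -6 - 6 = -12)
P = -50 (P = -10*5 = -50)
o(C, T) = -750*T**2 (o(C, T) = -3*T*T*(-5)*(-50) = -3*T**2*(-5)*(-50) = -(-15)*T**2*(-50) = (15*T**2)*(-50) = -750*T**2)
o(m, 3) + 36*104 = -750*3**2 + 36*104 = -750*9 + 3744 = -6750 + 3744 = -3006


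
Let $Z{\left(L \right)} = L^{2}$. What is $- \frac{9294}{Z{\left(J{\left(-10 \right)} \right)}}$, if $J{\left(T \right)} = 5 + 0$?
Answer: $- \frac{9294}{25} \approx -371.76$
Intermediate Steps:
$J{\left(T \right)} = 5$
$- \frac{9294}{Z{\left(J{\left(-10 \right)} \right)}} = - \frac{9294}{5^{2}} = - \frac{9294}{25}$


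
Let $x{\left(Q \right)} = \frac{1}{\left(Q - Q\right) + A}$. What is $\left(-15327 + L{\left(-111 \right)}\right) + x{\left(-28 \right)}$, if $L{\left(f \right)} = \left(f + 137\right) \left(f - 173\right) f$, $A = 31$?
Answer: $\frac{24933208}{31} \approx 8.043 \cdot 10^{5}$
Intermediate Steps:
$x{\left(Q \right)} = \frac{1}{31}$ ($x{\left(Q \right)} = \frac{1}{\left(Q - Q\right) + 31} = \frac{1}{0 + 31} = \frac{1}{31}$)
$L{\left(f \right)} = f \left(-173 + f\right) \left(137 + f\right)$ ($L{\left(f \right)} = \left(137 + f\right) \left(-173 + f\right) f = \left(-173 + f\right) \left(137 + f\right) f = f \left(-173 + f\right) \left(137 + f\right)$)
$\left(-15327 + L{\left(-111 \right)}\right) + x{\left(-28 \right)} = \left(-15327 - 111 \left(-23701 + \left(-111\right)^{2} - -3996\right)\right) + \frac{1}{31} = \left(-15327 - 111 \left(-23701 + 12321 + 3996\right)\right) + \frac{1}{31} = \left(-15327 - -819624\right) + \frac{1}{31} = \left(-15327 + 819624\right) + \frac{1}{31} = 804297 + \frac{1}{31} = \frac{24933208}{31}$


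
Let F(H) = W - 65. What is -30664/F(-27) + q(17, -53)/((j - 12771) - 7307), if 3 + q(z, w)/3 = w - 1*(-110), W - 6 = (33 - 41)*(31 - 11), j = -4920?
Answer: 383251597/2737281 ≈ 140.01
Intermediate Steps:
W = -154 (W = 6 + (33 - 41)*(31 - 11) = 6 - 8*20 = 6 - 160 = -154)
F(H) = -219 (F(H) = -154 - 65 = -219)
q(z, w) = 321 + 3*w (q(z, w) = -9 + 3*(w - 1*(-110)) = -9 + 3*(w + 110) = -9 + 3*(110 + w) = -9 + (330 + 3*w) = 321 + 3*w)
-30664/F(-27) + q(17, -53)/((j - 12771) - 7307) = -30664/(-219) + (321 + 3*(-53))/((-4920 - 12771) - 7307) = -30664*(-1/219) + (321 - 159)/(-17691 - 7307) = 30664/219 + 162/(-24998) = 30664/219 + 162*(-1/24998) = 30664/219 - 81/12499 = 383251597/2737281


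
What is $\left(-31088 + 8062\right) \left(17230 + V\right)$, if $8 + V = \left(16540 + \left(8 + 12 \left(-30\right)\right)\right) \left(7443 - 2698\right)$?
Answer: $-1769071047332$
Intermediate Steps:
$V = 76812052$ ($V = -8 + \left(16540 + \left(8 + 12 \left(-30\right)\right)\right) \left(7443 - 2698\right) = -8 + \left(16540 + \left(8 - 360\right)\right) \left(7443 - 2698\right) = -8 + \left(16540 - 352\right) 4745 = -8 + 16188 \cdot 4745 = -8 + 76812060 = 76812052$)
$\left(-31088 + 8062\right) \left(17230 + V\right) = \left(-31088 + 8062\right) \left(17230 + 76812052\right) = \left(-23026\right) 76829282 = -1769071047332$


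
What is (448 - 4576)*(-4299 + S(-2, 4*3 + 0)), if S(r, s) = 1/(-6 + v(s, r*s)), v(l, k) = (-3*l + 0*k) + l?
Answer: 88732048/5 ≈ 1.7746e+7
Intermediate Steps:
v(l, k) = -2*l (v(l, k) = (-3*l + 0) + l = -3*l + l = -2*l)
S(r, s) = 1/(-6 - 2*s)
(448 - 4576)*(-4299 + S(-2, 4*3 + 0)) = (448 - 4576)*(-4299 - 1/(6 + 2*(4*3 + 0))) = -4128*(-4299 - 1/(6 + 2*(12 + 0))) = -4128*(-4299 - 1/(6 + 2*12)) = -4128*(-4299 - 1/(6 + 24)) = -4128*(-4299 - 1/30) = -4128*(-128971/30) = 88732048/5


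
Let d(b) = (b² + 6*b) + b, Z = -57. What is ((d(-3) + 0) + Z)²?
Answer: 4761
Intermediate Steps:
d(b) = b² + 7*b
((d(-3) + 0) + Z)² = ((-3*(7 - 3) + 0) - 57)² = ((-3*4 + 0) - 57)² = ((-12 + 0) - 57)² = (-12 - 57)² = (-69)² = 4761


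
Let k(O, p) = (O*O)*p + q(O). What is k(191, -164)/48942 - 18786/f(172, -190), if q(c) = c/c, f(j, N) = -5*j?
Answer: -528231871/5261265 ≈ -100.40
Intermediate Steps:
q(c) = 1
k(O, p) = 1 + p*O² (k(O, p) = (O*O)*p + 1 = O²*p + 1 = p*O² + 1 = 1 + p*O²)
k(191, -164)/48942 - 18786/f(172, -190) = (1 - 164*191²)/48942 - 18786/((-5*172)) = (1 - 164*36481)*(1/48942) - 18786/(-860) = (1 - 5982884)*(1/48942) - 18786*(-1/860) = -5982883*1/48942 + 9393/430 = -5982883/48942 + 9393/430 = -528231871/5261265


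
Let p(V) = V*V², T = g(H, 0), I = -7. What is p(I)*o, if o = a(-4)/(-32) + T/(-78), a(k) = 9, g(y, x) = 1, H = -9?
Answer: 125881/1248 ≈ 100.87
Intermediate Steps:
T = 1
o = -367/1248 (o = 9/(-32) + 1/(-78) = 9*(-1/32) + 1*(-1/78) = -9/32 - 1/78 = -367/1248 ≈ -0.29407)
p(V) = V³
p(I)*o = (-7)³*(-367/1248) = -343*(-367/1248) = 125881/1248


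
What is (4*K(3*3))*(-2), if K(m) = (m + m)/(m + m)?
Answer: -8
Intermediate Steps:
K(m) = 1 (K(m) = (2*m)/((2*m)) = (2*m)*(1/(2*m)) = 1)
(4*K(3*3))*(-2) = (4*1)*(-2) = 4*(-2) = -8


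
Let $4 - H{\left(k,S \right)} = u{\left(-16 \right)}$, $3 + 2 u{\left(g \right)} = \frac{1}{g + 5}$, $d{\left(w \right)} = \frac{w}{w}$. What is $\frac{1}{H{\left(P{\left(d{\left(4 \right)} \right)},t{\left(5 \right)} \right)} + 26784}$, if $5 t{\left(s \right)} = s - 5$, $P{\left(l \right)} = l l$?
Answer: $\frac{11}{294685} \approx 3.7328 \cdot 10^{-5}$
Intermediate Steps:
$d{\left(w \right)} = 1$
$u{\left(g \right)} = - \frac{3}{2} + \frac{1}{2 \left(5 + g\right)}$ ($u{\left(g \right)} = - \frac{3}{2} + \frac{1}{2 \left(g + 5\right)} = - \frac{3}{2} + \frac{1}{2 \left(5 + g\right)}$)
$P{\left(l \right)} = l^{2}$
$t{\left(s \right)} = -1 + \frac{s}{5}$ ($t{\left(s \right)} = \frac{s - 5}{5} = \frac{-5 + s}{5} = -1 + \frac{s}{5}$)
$H{\left(k,S \right)} = \frac{61}{11}$ ($H{\left(k,S \right)} = 4 - \frac{-14 - -48}{2 \left(5 - 16\right)} = 4 - \frac{-14 + 48}{2 \left(-11\right)} = 4 - \frac{1}{2} \left(- \frac{1}{11}\right) 34 = 4 - - \frac{17}{11} = 4 + \frac{17}{11} = \frac{61}{11}$)
$\frac{1}{H{\left(P{\left(d{\left(4 \right)} \right)},t{\left(5 \right)} \right)} + 26784} = \frac{1}{\frac{61}{11} + 26784} = \frac{1}{\frac{294685}{11}} = \frac{11}{294685}$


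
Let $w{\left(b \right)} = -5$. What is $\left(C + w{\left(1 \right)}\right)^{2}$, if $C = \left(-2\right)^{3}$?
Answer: $169$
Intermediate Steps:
$C = -8$
$\left(C + w{\left(1 \right)}\right)^{2} = \left(-8 - 5\right)^{2} = \left(-13\right)^{2} = 169$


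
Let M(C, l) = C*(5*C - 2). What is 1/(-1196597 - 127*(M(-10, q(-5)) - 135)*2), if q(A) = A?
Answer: -1/1294387 ≈ -7.7257e-7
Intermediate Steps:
M(C, l) = C*(-2 + 5*C)
1/(-1196597 - 127*(M(-10, q(-5)) - 135)*2) = 1/(-1196597 - 127*(-10*(-2 + 5*(-10)) - 135)*2) = 1/(-1196597 - 127*(-10*(-2 - 50) - 135)*2) = 1/(-1196597 - 127*(-10*(-52) - 135)*2) = 1/(-1196597 - 127*(520 - 135)*2) = 1/(-1196597 - 127*385*2) = 1/(-1196597 - 48895*2) = 1/(-1196597 - 97790) = 1/(-1294387) = -1/1294387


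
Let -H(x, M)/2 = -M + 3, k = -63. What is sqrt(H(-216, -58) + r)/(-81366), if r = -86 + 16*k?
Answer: -4*I*sqrt(19)/40683 ≈ -0.00042857*I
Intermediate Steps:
r = -1094 (r = -86 + 16*(-63) = -86 - 1008 = -1094)
H(x, M) = -6 + 2*M (H(x, M) = -2*(-M + 3) = -2*(3 - M) = -6 + 2*M)
sqrt(H(-216, -58) + r)/(-81366) = sqrt((-6 + 2*(-58)) - 1094)/(-81366) = sqrt((-6 - 116) - 1094)*(-1/81366) = sqrt(-122 - 1094)*(-1/81366) = sqrt(-1216)*(-1/81366) = (8*I*sqrt(19))*(-1/81366) = -4*I*sqrt(19)/40683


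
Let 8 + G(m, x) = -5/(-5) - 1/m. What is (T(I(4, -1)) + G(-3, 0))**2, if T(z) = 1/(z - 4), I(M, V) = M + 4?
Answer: 5929/144 ≈ 41.174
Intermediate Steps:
I(M, V) = 4 + M
G(m, x) = -7 - 1/m (G(m, x) = -8 + (-5/(-5) - 1/m) = -8 + (-5*(-1/5) - 1/m) = -8 + (1 - 1/m) = -7 - 1/m)
T(z) = 1/(-4 + z)
(T(I(4, -1)) + G(-3, 0))**2 = (1/(-4 + (4 + 4)) + (-7 - 1/(-3)))**2 = (1/(-4 + 8) + (-7 - 1*(-1/3)))**2 = (1/4 + (-7 + 1/3))**2 = (1/4 - 20/3)**2 = (-77/12)**2 = 5929/144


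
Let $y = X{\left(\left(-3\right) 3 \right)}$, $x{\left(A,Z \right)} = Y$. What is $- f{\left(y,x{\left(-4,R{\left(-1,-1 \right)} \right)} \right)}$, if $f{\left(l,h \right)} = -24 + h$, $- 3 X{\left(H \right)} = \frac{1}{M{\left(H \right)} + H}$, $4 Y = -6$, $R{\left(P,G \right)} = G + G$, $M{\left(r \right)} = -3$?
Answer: $\frac{51}{2} \approx 25.5$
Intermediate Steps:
$R{\left(P,G \right)} = 2 G$
$Y = - \frac{3}{2}$ ($Y = \frac{1}{4} \left(-6\right) = - \frac{3}{2} \approx -1.5$)
$x{\left(A,Z \right)} = - \frac{3}{2}$
$X{\left(H \right)} = - \frac{1}{3 \left(-3 + H\right)}$
$y = \frac{1}{36}$ ($y = - \frac{1}{-9 + 3 \left(\left(-3\right) 3\right)} = - \frac{1}{-9 + 3 \left(-9\right)} = - \frac{1}{-9 - 27} = - \frac{1}{-36} = \left(-1\right) \left(- \frac{1}{36}\right) = \frac{1}{36} \approx 0.027778$)
$- f{\left(y,x{\left(-4,R{\left(-1,-1 \right)} \right)} \right)} = - (-24 - \frac{3}{2}) = \left(-1\right) \left(- \frac{51}{2}\right) = \frac{51}{2}$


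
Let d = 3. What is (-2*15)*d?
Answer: -90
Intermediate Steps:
(-2*15)*d = -2*15*3 = -30*3 = -90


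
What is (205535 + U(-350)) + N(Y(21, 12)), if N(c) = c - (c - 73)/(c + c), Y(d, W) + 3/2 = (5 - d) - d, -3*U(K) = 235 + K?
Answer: 47478212/231 ≈ 2.0553e+5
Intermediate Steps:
U(K) = -235/3 - K/3 (U(K) = -(235 + K)/3 = -235/3 - K/3)
Y(d, W) = 7/2 - 2*d (Y(d, W) = -3/2 + ((5 - d) - d) = -3/2 + (5 - 2*d) = 7/2 - 2*d)
N(c) = c - (-73 + c)/(2*c)
(205535 + U(-350)) + N(Y(21, 12)) = (205535 + (-235/3 - ⅓*(-350))) + (-½ + (7/2 - 2*21) + 73/(2*(7/2 - 2*21))) = (205535 + (-235/3 + 350/3)) + (-½ + (7/2 - 42) + 73/(2*(7/2 - 42))) = (205535 + 115/3) + (-½ - 77/2 + 73/(2*(-77/2))) = 616720/3 + (-½ - 77/2 + (73/2)*(-2/77)) = 616720/3 + (-½ - 77/2 - 73/77) = 616720/3 - 3076/77 = 47478212/231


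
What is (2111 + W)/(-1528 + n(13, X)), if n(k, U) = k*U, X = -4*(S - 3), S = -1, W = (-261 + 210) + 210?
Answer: -227/132 ≈ -1.7197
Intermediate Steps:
W = 159 (W = -51 + 210 = 159)
X = 16 (X = -4*(-1 - 3) = -4*(-4) = 16)
n(k, U) = U*k
(2111 + W)/(-1528 + n(13, X)) = (2111 + 159)/(-1528 + 16*13) = 2270/(-1528 + 208) = 2270/(-1320) = 2270*(-1/1320) = -227/132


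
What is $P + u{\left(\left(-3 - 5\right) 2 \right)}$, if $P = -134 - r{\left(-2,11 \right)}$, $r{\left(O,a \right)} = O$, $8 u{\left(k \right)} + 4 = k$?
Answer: $- \frac{269}{2} \approx -134.5$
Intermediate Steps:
$u{\left(k \right)} = - \frac{1}{2} + \frac{k}{8}$
$P = -132$ ($P = -134 - -2 = -134 + 2 = -132$)
$P + u{\left(\left(-3 - 5\right) 2 \right)} = -132 + \left(- \frac{1}{2} + \frac{\left(-3 - 5\right) 2}{8}\right) = -132 + \left(- \frac{1}{2} + \frac{\left(-8\right) 2}{8}\right) = -132 + \left(- \frac{1}{2} + \frac{1}{8} \left(-16\right)\right) = -132 - \frac{5}{2} = - \frac{269}{2}$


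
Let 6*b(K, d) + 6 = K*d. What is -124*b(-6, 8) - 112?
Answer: 1004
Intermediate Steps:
b(K, d) = -1 + K*d/6 (b(K, d) = -1 + (K*d)/6 = -1 + K*d/6)
-124*b(-6, 8) - 112 = -124*(-1 + (1/6)*(-6)*8) - 112 = -124*(-1 - 8) - 112 = -124*(-9) - 112 = 1116 - 112 = 1004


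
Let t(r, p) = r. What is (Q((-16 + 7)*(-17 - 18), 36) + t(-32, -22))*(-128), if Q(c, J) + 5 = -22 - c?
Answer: 47872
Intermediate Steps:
Q(c, J) = -27 - c (Q(c, J) = -5 + (-22 - c) = -27 - c)
(Q((-16 + 7)*(-17 - 18), 36) + t(-32, -22))*(-128) = ((-27 - (-16 + 7)*(-17 - 18)) - 32)*(-128) = ((-27 - (-9)*(-35)) - 32)*(-128) = ((-27 - 1*315) - 32)*(-128) = ((-27 - 315) - 32)*(-128) = (-342 - 32)*(-128) = -374*(-128) = 47872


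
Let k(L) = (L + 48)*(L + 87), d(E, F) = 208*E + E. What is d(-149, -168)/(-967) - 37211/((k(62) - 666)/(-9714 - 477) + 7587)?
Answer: 2040601831346/74752381031 ≈ 27.298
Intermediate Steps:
d(E, F) = 209*E
k(L) = (48 + L)*(87 + L)
d(-149, -168)/(-967) - 37211/((k(62) - 666)/(-9714 - 477) + 7587) = (209*(-149))/(-967) - 37211/(((4176 + 62**2 + 135*62) - 666)/(-9714 - 477) + 7587) = -31141*(-1/967) - 37211/(((4176 + 3844 + 8370) - 666)/(-10191) + 7587) = 31141/967 - 37211/((16390 - 666)*(-1/10191) + 7587) = 31141/967 - 37211/(15724*(-1/10191) + 7587) = 31141/967 - 37211/(-15724/10191 + 7587) = 31141/967 - 37211/77303393/10191 = 31141/967 - 37211*10191/77303393 = 31141/967 - 379217301/77303393 = 2040601831346/74752381031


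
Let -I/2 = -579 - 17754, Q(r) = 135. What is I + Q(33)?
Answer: 36801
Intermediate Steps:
I = 36666 (I = -2*(-579 - 17754) = -2*(-18333) = 36666)
I + Q(33) = 36666 + 135 = 36801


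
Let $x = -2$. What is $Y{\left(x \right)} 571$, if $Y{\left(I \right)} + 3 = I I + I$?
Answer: $-571$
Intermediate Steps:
$Y{\left(I \right)} = -3 + I + I^{2}$ ($Y{\left(I \right)} = -3 + \left(I I + I\right) = -3 + \left(I^{2} + I\right) = -3 + \left(I + I^{2}\right) = -3 + I + I^{2}$)
$Y{\left(x \right)} 571 = \left(-3 - 2 + \left(-2\right)^{2}\right) 571 = \left(-3 - 2 + 4\right) 571 = \left(-1\right) 571 = -571$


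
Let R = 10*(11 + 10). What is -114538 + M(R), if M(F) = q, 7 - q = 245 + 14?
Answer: -114790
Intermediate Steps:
q = -252 (q = 7 - (245 + 14) = 7 - 1*259 = 7 - 259 = -252)
R = 210 (R = 10*21 = 210)
M(F) = -252
-114538 + M(R) = -114538 - 252 = -114790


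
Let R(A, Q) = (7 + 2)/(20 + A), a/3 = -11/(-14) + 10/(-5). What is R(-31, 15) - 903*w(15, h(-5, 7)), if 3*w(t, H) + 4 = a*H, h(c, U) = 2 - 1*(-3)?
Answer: 147085/22 ≈ 6685.7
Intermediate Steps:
a = -51/14 (a = 3*(-11/(-14) + 10/(-5)) = 3*(-11*(-1/14) + 10*(-⅕)) = 3*(11/14 - 2) = 3*(-17/14) = -51/14 ≈ -3.6429)
R(A, Q) = 9/(20 + A)
h(c, U) = 5 (h(c, U) = 2 + 3 = 5)
w(t, H) = -4/3 - 17*H/14 (w(t, H) = -4/3 + (-51*H/14)/3 = -4/3 - 17*H/14)
R(-31, 15) - 903*w(15, h(-5, 7)) = 9/(20 - 31) - 903*(-4/3 - 17/14*5) = 9/(-11) - 903*(-4/3 - 85/14) = 9*(-1/11) - 903*(-311/42) = -9/11 + 13373/2 = 147085/22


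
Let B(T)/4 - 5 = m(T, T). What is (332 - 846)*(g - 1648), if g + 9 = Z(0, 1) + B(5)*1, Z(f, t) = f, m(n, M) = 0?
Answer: 841418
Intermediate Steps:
B(T) = 20 (B(T) = 20 + 4*0 = 20 + 0 = 20)
g = 11 (g = -9 + (0 + 20*1) = -9 + (0 + 20) = -9 + 20 = 11)
(332 - 846)*(g - 1648) = (332 - 846)*(11 - 1648) = -514*(-1637) = 841418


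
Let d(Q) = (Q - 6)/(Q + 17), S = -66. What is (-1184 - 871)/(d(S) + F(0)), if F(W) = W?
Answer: -33565/24 ≈ -1398.5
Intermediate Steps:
d(Q) = (-6 + Q)/(17 + Q)
(-1184 - 871)/(d(S) + F(0)) = (-1184 - 871)/((-6 - 66)/(17 - 66) + 0) = -2055/(-72/(-49) + 0) = -2055/(-1/49*(-72) + 0) = -2055/(72/49 + 0) = -2055/72/49 = -2055*49/72 = -33565/24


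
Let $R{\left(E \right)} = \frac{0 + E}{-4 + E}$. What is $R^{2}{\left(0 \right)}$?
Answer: $0$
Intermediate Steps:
$R{\left(E \right)} = \frac{E}{-4 + E}$
$R^{2}{\left(0 \right)} = \left(\frac{0}{-4 + 0}\right)^{2} = \left(\frac{0}{-4}\right)^{2} = \left(0 \left(- \frac{1}{4}\right)\right)^{2} = 0^{2} = 0$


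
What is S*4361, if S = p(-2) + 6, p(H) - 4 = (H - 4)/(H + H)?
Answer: 100303/2 ≈ 50152.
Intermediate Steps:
p(H) = 4 + (-4 + H)/(2*H) (p(H) = 4 + (H - 4)/(H + H) = 4 + (-4 + H)/((2*H)) = 4 + (-4 + H)*(1/(2*H)) = 4 + (-4 + H)/(2*H))
S = 23/2 (S = (9/2 - 2/(-2)) + 6 = (9/2 - 2*(-½)) + 6 = (9/2 + 1) + 6 = 11/2 + 6 = 23/2 ≈ 11.500)
S*4361 = (23/2)*4361 = 100303/2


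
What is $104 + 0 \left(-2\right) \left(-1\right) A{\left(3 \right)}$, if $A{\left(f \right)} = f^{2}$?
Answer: $104$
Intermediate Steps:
$104 + 0 \left(-2\right) \left(-1\right) A{\left(3 \right)} = 104 + 0 \left(-2\right) \left(-1\right) 3^{2} = 104 + 0 \left(-1\right) 9 = 104 + 0 \cdot 9 = 104 + 0 = 104$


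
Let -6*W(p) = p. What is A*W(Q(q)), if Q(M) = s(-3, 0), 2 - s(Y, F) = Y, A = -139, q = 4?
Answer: 695/6 ≈ 115.83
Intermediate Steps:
s(Y, F) = 2 - Y
Q(M) = 5 (Q(M) = 2 - 1*(-3) = 2 + 3 = 5)
W(p) = -p/6
A*W(Q(q)) = -(-139)*5/6 = -139*(-⅚) = 695/6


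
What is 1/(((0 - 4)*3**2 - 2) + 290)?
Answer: 1/252 ≈ 0.0039683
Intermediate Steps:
1/(((0 - 4)*3**2 - 2) + 290) = 1/((-4*9 - 2) + 290) = 1/((-36 - 2) + 290) = 1/(-38 + 290) = 1/252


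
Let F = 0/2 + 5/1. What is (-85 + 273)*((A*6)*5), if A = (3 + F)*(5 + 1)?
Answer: 270720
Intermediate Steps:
F = 5 (F = 0*(1/2) + 5*1 = 0 + 5 = 5)
A = 48 (A = (3 + 5)*(5 + 1) = 8*6 = 48)
(-85 + 273)*((A*6)*5) = (-85 + 273)*((48*6)*5) = 188*(288*5) = 188*1440 = 270720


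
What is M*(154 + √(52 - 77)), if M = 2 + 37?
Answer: 6006 + 195*I ≈ 6006.0 + 195.0*I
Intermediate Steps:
M = 39
M*(154 + √(52 - 77)) = 39*(154 + √(52 - 77)) = 39*(154 + √(-25)) = 39*(154 + 5*I) = 6006 + 195*I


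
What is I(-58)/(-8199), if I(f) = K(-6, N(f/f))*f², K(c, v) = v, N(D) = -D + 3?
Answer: -6728/8199 ≈ -0.82059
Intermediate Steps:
N(D) = 3 - D
I(f) = 2*f² (I(f) = (3 - f/f)*f² = (3 - 1*1)*f² = (3 - 1)*f² = 2*f²)
I(-58)/(-8199) = (2*(-58)²)/(-8199) = (2*3364)*(-1/8199) = 6728*(-1/8199) = -6728/8199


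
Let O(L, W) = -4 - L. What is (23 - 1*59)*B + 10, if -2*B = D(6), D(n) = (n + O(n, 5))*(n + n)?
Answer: -854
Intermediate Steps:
D(n) = -8*n (D(n) = (n + (-4 - n))*(n + n) = -8*n)
B = 24 (B = -(-4)*6 = -½*(-48) = 24)
(23 - 1*59)*B + 10 = (23 - 1*59)*24 + 10 = (23 - 59)*24 + 10 = -36*24 + 10 = -864 + 10 = -854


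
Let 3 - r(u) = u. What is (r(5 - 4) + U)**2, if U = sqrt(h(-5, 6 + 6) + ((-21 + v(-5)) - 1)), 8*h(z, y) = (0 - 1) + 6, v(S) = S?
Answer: -179/8 + I*sqrt(422) ≈ -22.375 + 20.543*I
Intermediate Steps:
r(u) = 3 - u
h(z, y) = 5/8 (h(z, y) = ((0 - 1) + 6)/8 = (-1 + 6)/8 = (1/8)*5 = 5/8)
U = I*sqrt(422)/4 (U = sqrt(5/8 + ((-21 - 5) - 1)) = sqrt(5/8 + (-26 - 1)) = sqrt(5/8 - 27) = sqrt(-211/8) = I*sqrt(422)/4 ≈ 5.1357*I)
(r(5 - 4) + U)**2 = ((3 - (5 - 4)) + I*sqrt(422)/4)**2 = ((3 - 1*1) + I*sqrt(422)/4)**2 = ((3 - 1) + I*sqrt(422)/4)**2 = (2 + I*sqrt(422)/4)**2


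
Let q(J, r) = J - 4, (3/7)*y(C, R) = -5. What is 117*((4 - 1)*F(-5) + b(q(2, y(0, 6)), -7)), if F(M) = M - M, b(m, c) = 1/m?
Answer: -117/2 ≈ -58.500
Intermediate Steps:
y(C, R) = -35/3 (y(C, R) = (7/3)*(-5) = -35/3)
q(J, r) = -4 + J
F(M) = 0
117*((4 - 1)*F(-5) + b(q(2, y(0, 6)), -7)) = 117*((4 - 1)*0 + 1/(-4 + 2)) = 117*(3*0 + 1/(-2)) = 117*(0 - ½) = 117*(-½) = -117/2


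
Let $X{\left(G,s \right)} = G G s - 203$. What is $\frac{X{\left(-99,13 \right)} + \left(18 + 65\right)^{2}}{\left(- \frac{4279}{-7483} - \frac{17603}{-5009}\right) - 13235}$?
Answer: $- \frac{5026345250353}{495925705785} \approx -10.135$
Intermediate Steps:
$X{\left(G,s \right)} = -203 + s G^{2}$ ($X{\left(G,s \right)} = G^{2} s - 203 = s G^{2} - 203 = -203 + s G^{2}$)
$\frac{X{\left(-99,13 \right)} + \left(18 + 65\right)^{2}}{\left(- \frac{4279}{-7483} - \frac{17603}{-5009}\right) - 13235} = \frac{\left(-203 + 13 \left(-99\right)^{2}\right) + \left(18 + 65\right)^{2}}{\left(- \frac{4279}{-7483} - \frac{17603}{-5009}\right) - 13235} = \frac{\left(-203 + 13 \cdot 9801\right) + 83^{2}}{\left(\left(-4279\right) \left(- \frac{1}{7483}\right) - - \frac{17603}{5009}\right) - 13235} = \frac{\left(-203 + 127413\right) + 6889}{\left(\frac{4279}{7483} + \frac{17603}{5009}\right) - 13235} = \frac{127210 + 6889}{\frac{153156760}{37482347} - 13235} = \frac{134099}{- \frac{495925705785}{37482347}} = 134099 \left(- \frac{37482347}{495925705785}\right) = - \frac{5026345250353}{495925705785}$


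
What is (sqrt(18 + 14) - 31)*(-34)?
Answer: 1054 - 136*sqrt(2) ≈ 861.67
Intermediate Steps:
(sqrt(18 + 14) - 31)*(-34) = (sqrt(32) - 31)*(-34) = (4*sqrt(2) - 31)*(-34) = (-31 + 4*sqrt(2))*(-34) = 1054 - 136*sqrt(2)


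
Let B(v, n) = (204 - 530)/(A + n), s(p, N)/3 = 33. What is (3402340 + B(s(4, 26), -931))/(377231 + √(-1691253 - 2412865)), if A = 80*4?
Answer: 784199144627246/86949779533669 - 2078830066*I*√4104118/86949779533669 ≈ 9.019 - 0.048435*I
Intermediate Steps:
A = 320
s(p, N) = 99 (s(p, N) = 3*33 = 99)
B(v, n) = -326/(320 + n) (B(v, n) = (204 - 530)/(320 + n) = -326/(320 + n))
(3402340 + B(s(4, 26), -931))/(377231 + √(-1691253 - 2412865)) = (3402340 - 326/(320 - 931))/(377231 + √(-1691253 - 2412865)) = (3402340 - 326/(-611))/(377231 + √(-4104118)) = (3402340 - 326*(-1/611))/(377231 + I*√4104118) = (3402340 + 326/611)/(377231 + I*√4104118) = 2078830066/(611*(377231 + I*√4104118))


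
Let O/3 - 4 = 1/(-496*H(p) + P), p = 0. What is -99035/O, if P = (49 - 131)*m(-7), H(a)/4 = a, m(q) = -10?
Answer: -81208700/9843 ≈ -8250.4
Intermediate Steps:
H(a) = 4*a
P = 820 (P = (49 - 131)*(-10) = -82*(-10) = 820)
O = 9843/820 (O = 12 + 3/(-1984*0 + 820) = 12 + 3/(-496*0 + 820) = 12 + 3/(0 + 820) = 12 + 3/820 = 9843/820 ≈ 12.004)
-99035/O = -99035/9843/820 = -99035*820/9843 = -81208700/9843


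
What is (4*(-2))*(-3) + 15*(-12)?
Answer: -156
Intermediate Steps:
(4*(-2))*(-3) + 15*(-12) = -8*(-3) - 180 = 24 - 180 = -156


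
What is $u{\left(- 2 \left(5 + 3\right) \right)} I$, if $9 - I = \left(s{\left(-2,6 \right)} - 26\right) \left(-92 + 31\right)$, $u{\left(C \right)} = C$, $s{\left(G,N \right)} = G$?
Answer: $27184$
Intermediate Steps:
$I = -1699$ ($I = 9 - \left(-2 - 26\right) \left(-92 + 31\right) = 9 - \left(-28\right) \left(-61\right) = 9 - 1708 = -1699$)
$u{\left(- 2 \left(5 + 3\right) \right)} I = - 2 \left(5 + 3\right) \left(-1699\right) = \left(-2\right) 8 \left(-1699\right) = \left(-16\right) \left(-1699\right) = 27184$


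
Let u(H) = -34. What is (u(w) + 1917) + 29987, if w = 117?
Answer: 31870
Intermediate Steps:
(u(w) + 1917) + 29987 = (-34 + 1917) + 29987 = 1883 + 29987 = 31870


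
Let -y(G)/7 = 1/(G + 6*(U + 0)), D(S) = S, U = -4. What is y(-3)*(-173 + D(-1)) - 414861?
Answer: -3734155/9 ≈ -4.1491e+5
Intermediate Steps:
y(G) = -7/(-24 + G) (y(G) = -7/(G + 6*(-4 + 0)) = -7/(G + 6*(-4)) = -7/(G - 24) = -7/(-24 + G))
y(-3)*(-173 + D(-1)) - 414861 = (-7/(-24 - 3))*(-173 - 1) - 414861 = -7/(-27)*(-174) - 414861 = -7*(-1/27)*(-174) - 414861 = (7/27)*(-174) - 414861 = -406/9 - 414861 = -3734155/9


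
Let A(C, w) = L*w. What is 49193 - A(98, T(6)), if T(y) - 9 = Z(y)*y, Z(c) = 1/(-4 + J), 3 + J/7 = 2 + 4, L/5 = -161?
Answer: 964276/17 ≈ 56722.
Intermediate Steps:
L = -805 (L = 5*(-161) = -805)
J = 21 (J = -21 + 7*(2 + 4) = -21 + 7*6 = -21 + 42 = 21)
Z(c) = 1/17 (Z(c) = 1/(-4 + 21) = 1/17)
T(y) = 9 + y/17
A(C, w) = -805*w
49193 - A(98, T(6)) = 49193 - (-805)*(9 + (1/17)*6) = 49193 - (-805)*(9 + 6/17) = 49193 - (-805)*159/17 = 49193 - 1*(-127995/17) = 49193 + 127995/17 = 964276/17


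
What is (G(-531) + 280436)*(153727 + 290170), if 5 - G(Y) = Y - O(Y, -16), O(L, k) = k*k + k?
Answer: 124829163164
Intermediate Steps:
O(L, k) = k + k² (O(L, k) = k² + k = k + k²)
G(Y) = 245 - Y (G(Y) = 5 - (Y - (-16)*(1 - 16)) = 5 - (Y - (-16)*(-15)) = 5 - (Y - 1*240) = 5 - (Y - 240) = 5 - (-240 + Y) = 5 + (240 - Y) = 245 - Y)
(G(-531) + 280436)*(153727 + 290170) = ((245 - 1*(-531)) + 280436)*(153727 + 290170) = ((245 + 531) + 280436)*443897 = (776 + 280436)*443897 = 281212*443897 = 124829163164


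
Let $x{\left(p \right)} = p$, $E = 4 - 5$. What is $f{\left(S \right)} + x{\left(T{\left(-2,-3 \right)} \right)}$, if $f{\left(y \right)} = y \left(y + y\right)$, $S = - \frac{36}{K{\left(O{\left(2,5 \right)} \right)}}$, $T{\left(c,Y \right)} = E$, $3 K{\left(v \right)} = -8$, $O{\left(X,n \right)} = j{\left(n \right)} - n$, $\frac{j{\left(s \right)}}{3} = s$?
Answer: $\frac{727}{2} \approx 363.5$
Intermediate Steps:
$E = -1$
$j{\left(s \right)} = 3 s$
$O{\left(X,n \right)} = 2 n$ ($O{\left(X,n \right)} = 3 n - n = 2 n$)
$K{\left(v \right)} = - \frac{8}{3}$ ($K{\left(v \right)} = \frac{1}{3} \left(-8\right) = - \frac{8}{3}$)
$T{\left(c,Y \right)} = -1$
$S = \frac{27}{2}$ ($S = - \frac{36}{- \frac{8}{3}} = \left(-36\right) \left(- \frac{3}{8}\right) = \frac{27}{2} \approx 13.5$)
$f{\left(y \right)} = 2 y^{2}$ ($f{\left(y \right)} = y 2 y = 2 y^{2}$)
$f{\left(S \right)} + x{\left(T{\left(-2,-3 \right)} \right)} = 2 \left(\frac{27}{2}\right)^{2} - 1 = 2 \cdot \frac{729}{4} - 1 = \frac{729}{2} - 1 = \frac{727}{2}$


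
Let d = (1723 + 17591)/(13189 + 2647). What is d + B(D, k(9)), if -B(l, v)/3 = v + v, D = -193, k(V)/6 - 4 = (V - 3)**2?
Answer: -307899/214 ≈ -1438.8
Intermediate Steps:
k(V) = 24 + 6*(-3 + V)**2 (k(V) = 24 + 6*(V - 3)**2 = 24 + 6*(-3 + V)**2)
B(l, v) = -6*v (B(l, v) = -3*(v + v) = -6*v)
d = 261/214 (d = 19314/15836 = 19314*(1/15836) = 261/214 ≈ 1.2196)
d + B(D, k(9)) = 261/214 - 6*(24 + 6*(-3 + 9)**2) = 261/214 - 6*(24 + 6*6**2) = 261/214 - 6*(24 + 6*36) = 261/214 - 6*(24 + 216) = 261/214 - 6*240 = 261/214 - 1440 = -307899/214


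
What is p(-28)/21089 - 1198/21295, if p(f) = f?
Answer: -25860882/449090255 ≈ -0.057585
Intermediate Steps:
p(-28)/21089 - 1198/21295 = -28/21089 - 1198/21295 = -25860882/449090255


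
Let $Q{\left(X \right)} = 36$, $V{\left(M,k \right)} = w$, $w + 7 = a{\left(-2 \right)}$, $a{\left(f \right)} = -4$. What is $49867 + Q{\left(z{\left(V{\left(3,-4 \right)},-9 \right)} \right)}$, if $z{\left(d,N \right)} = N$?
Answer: $49903$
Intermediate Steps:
$w = -11$ ($w = -7 - 4 = -11$)
$V{\left(M,k \right)} = -11$
$49867 + Q{\left(z{\left(V{\left(3,-4 \right)},-9 \right)} \right)} = 49867 + 36 = 49903$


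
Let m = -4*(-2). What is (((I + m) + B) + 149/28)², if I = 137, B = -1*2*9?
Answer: 13727025/784 ≈ 17509.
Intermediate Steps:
B = -18 (B = -2*9 = -18)
m = 8
(((I + m) + B) + 149/28)² = (((137 + 8) - 18) + 149/28)² = ((145 - 18) + 149*(1/28))² = (127 + 149/28)² = (3705/28)² = 13727025/784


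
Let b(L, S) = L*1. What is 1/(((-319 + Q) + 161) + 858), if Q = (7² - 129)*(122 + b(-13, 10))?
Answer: -1/8020 ≈ -0.00012469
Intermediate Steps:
b(L, S) = L
Q = -8720 (Q = (7² - 129)*(122 - 13) = (49 - 129)*109 = -80*109 = -8720)
1/(((-319 + Q) + 161) + 858) = 1/(((-319 - 8720) + 161) + 858) = 1/((-9039 + 161) + 858) = 1/(-8878 + 858) = 1/(-8020) = -1/8020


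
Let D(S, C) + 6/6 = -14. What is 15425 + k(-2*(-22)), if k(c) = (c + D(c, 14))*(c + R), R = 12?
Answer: 17049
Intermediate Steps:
D(S, C) = -15 (D(S, C) = -1 - 14 = -15)
k(c) = (-15 + c)*(12 + c) (k(c) = (c - 15)*(c + 12) = (-15 + c)*(12 + c))
15425 + k(-2*(-22)) = 15425 + (-180 + (-2*(-22))² - (-3)*2*(-22)) = 15425 + (-180 + (-1*(-44))² - (-3)*(-44)) = 15425 + (-180 + 44² - 3*44) = 15425 + (-180 + 1936 - 132) = 15425 + 1624 = 17049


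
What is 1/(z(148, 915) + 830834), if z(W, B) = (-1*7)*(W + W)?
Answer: 1/828762 ≈ 1.2066e-6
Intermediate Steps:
z(W, B) = -14*W
1/(z(148, 915) + 830834) = 1/(-14*148 + 830834) = 1/(-2072 + 830834) = 1/828762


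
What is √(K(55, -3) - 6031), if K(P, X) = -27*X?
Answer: 5*I*√238 ≈ 77.136*I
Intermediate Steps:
√(K(55, -3) - 6031) = √(-27*(-3) - 6031) = √(81 - 6031) = √(-5950) = 5*I*√238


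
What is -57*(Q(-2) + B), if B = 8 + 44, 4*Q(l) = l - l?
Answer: -2964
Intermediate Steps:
Q(l) = 0 (Q(l) = (l - l)/4 = (¼)*0 = 0)
B = 52
-57*(Q(-2) + B) = -57*(0 + 52) = -57*52 = -2964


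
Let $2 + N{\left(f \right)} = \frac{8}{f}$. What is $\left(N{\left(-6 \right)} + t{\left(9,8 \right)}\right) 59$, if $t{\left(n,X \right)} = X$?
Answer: $\frac{826}{3} \approx 275.33$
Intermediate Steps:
$N{\left(f \right)} = -2 + \frac{8}{f}$
$\left(N{\left(-6 \right)} + t{\left(9,8 \right)}\right) 59 = \left(\left(-2 + \frac{8}{-6}\right) + 8\right) 59 = \left(\left(-2 + 8 \left(- \frac{1}{6}\right)\right) + 8\right) 59 = \left(\left(-2 - \frac{4}{3}\right) + 8\right) 59 = \left(- \frac{10}{3} + 8\right) 59 = \frac{14}{3} \cdot 59 = \frac{826}{3}$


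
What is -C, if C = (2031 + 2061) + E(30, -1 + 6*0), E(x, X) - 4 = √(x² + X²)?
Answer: -4096 - √901 ≈ -4126.0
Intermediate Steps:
E(x, X) = 4 + √(X² + x²) (E(x, X) = 4 + √(x² + X²) = 4 + √(X² + x²))
C = 4096 + √901 (C = (2031 + 2061) + (4 + √((-1 + 6*0)² + 30²)) = 4092 + (4 + √((-1 + 0)² + 900)) = 4092 + (4 + √((-1)² + 900)) = 4092 + (4 + √(1 + 900)) = 4092 + (4 + √901) = 4096 + √901 ≈ 4126.0)
-C = -(4096 + √901) = -4096 - √901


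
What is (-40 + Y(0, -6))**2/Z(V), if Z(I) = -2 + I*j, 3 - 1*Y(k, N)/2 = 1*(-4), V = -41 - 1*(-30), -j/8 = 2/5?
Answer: 1690/83 ≈ 20.361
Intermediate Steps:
j = -16/5 ≈ -3.2000
V = -11 (V = -41 + 30 = -11)
Y(k, N) = 14 (Y(k, N) = 6 - 2*(-4) = 6 + 8 = 14)
Z(I) = -2 - 16*I/5 (Z(I) = -2 + I*(-16/5) = -2 - 16*I/5)
(-40 + Y(0, -6))**2/Z(V) = (-40 + 14)**2/(-2 - 16/5*(-11)) = (-26)**2/(-2 + 176/5) = 676/(166/5) = 676*(5/166) = 1690/83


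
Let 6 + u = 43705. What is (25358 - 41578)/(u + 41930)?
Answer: -16220/85629 ≈ -0.18942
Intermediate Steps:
u = 43699 (u = -6 + 43705 = 43699)
(25358 - 41578)/(u + 41930) = (25358 - 41578)/(43699 + 41930) = -16220/85629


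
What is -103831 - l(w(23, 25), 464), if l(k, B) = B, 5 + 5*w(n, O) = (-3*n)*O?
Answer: -104295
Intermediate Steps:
w(n, O) = -1 - 3*O*n/5 (w(n, O) = -1 + ((-3*n)*O)/5 = -1 + (-3*O*n)/5 = -1 - 3*O*n/5)
-103831 - l(w(23, 25), 464) = -103831 - 1*464 = -103831 - 464 = -104295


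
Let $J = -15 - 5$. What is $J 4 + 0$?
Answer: $-80$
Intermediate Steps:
$J = -20$
$J 4 + 0 = \left(-20\right) 4 + 0 = -80 + 0 = -80$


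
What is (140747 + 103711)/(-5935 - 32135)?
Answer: -1509/235 ≈ -6.4213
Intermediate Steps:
(140747 + 103711)/(-5935 - 32135) = 244458/(-38070) = 244458*(-1/38070) = -1509/235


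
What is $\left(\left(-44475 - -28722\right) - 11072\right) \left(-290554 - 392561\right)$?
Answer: $18324559875$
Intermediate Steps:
$\left(\left(-44475 - -28722\right) - 11072\right) \left(-290554 - 392561\right) = \left(\left(-44475 + 28722\right) - 11072\right) \left(-683115\right) = \left(-15753 - 11072\right) \left(-683115\right) = \left(-26825\right) \left(-683115\right) = 18324559875$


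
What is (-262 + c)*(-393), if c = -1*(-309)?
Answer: -18471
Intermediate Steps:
c = 309
(-262 + c)*(-393) = (-262 + 309)*(-393) = 47*(-393) = -18471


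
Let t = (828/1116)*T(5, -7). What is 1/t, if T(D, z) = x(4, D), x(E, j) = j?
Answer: 31/115 ≈ 0.26957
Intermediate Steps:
T(D, z) = D
t = 115/31 (t = (828/1116)*5 = (828*(1/1116))*5 = (23/31)*5 = 115/31 ≈ 3.7097)
1/t = 1/(115/31) = 31/115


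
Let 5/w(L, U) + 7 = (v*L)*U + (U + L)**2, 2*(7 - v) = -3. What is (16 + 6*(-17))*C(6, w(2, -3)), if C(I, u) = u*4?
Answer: 1720/57 ≈ 30.175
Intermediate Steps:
v = 17/2 (v = 7 - 1/2*(-3) = 7 + 3/2 = 17/2 ≈ 8.5000)
w(L, U) = 5/(-7 + (L + U)**2 + 17*L*U/2) (w(L, U) = 5/(-7 + ((17*L/2)*U + (U + L)**2)) = 5/(-7 + (17*L*U/2 + (L + U)**2)) = 5/(-7 + ((L + U)**2 + 17*L*U/2)) = 5/(-7 + (L + U)**2 + 17*L*U/2))
C(I, u) = 4*u
(16 + 6*(-17))*C(6, w(2, -3)) = (16 + 6*(-17))*(4*(10/(-14 + 2*(2 - 3)**2 + 17*2*(-3)))) = (16 - 102)*(4*(10/(-14 + 2*(-1)**2 - 102))) = -344*10/(-14 + 2*1 - 102) = -344*10/(-14 + 2 - 102) = -344*10/(-114) = -344*10*(-1/114) = -344*(-5)/57 = -86*(-20/57) = 1720/57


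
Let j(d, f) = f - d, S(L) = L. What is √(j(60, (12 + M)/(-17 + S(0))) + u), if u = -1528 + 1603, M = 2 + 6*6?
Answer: √3485/17 ≈ 3.4726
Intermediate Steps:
M = 38 (M = 2 + 36 = 38)
u = 75
√(j(60, (12 + M)/(-17 + S(0))) + u) = √(((12 + 38)/(-17 + 0) - 1*60) + 75) = √((50/(-17) - 60) + 75) = √((50*(-1/17) - 60) + 75) = √((-50/17 - 60) + 75) = √(-1070/17 + 75) = √(205/17) = √3485/17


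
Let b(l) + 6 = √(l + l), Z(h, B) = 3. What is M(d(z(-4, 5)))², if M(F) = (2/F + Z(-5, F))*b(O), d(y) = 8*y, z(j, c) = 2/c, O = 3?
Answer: 17661/32 - 2523*√6/16 ≈ 165.65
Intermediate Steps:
b(l) = -6 + √2*√l (b(l) = -6 + √(l + l) = -6 + √(2*l) = -6 + √2*√l)
M(F) = (-6 + √6)*(3 + 2/F) (M(F) = (2/F + 3)*(-6 + √2*√3) = (3 + 2/F)*(-6 + √6) = (-6 + √6)*(3 + 2/F))
M(d(z(-4, 5)))² = (-(2 + 3*(8*(2/5)))*(6 - √6)/(8*(2/5)))² = (-(2 + 3*(8*(2*(⅕))))*(6 - √6)/(8*(2*(⅕))))² = (-(2 + 3*(8*(⅖)))*(6 - √6)/(8*(⅖)))² = (-(2 + 3*(16/5))*(6 - √6)/16/5)² = (-1*5/16*(2 + 48/5)*(6 - √6))² = (-1*5/16*58/5*(6 - √6))² = (-87/4 + 29*√6/8)²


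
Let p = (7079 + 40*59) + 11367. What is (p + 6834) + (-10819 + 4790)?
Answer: 21611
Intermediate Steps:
p = 20806 (p = (7079 + 2360) + 11367 = 9439 + 11367 = 20806)
(p + 6834) + (-10819 + 4790) = (20806 + 6834) + (-10819 + 4790) = 27640 - 6029 = 21611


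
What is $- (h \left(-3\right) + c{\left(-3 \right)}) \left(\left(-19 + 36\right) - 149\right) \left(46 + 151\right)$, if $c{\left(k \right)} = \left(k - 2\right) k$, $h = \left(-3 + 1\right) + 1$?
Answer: $468072$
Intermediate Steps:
$h = -1$ ($h = -2 + 1 = -1$)
$c{\left(k \right)} = k \left(-2 + k\right)$ ($c{\left(k \right)} = \left(-2 + k\right) k = k \left(-2 + k\right)$)
$- (h \left(-3\right) + c{\left(-3 \right)}) \left(\left(-19 + 36\right) - 149\right) \left(46 + 151\right) = - (\left(-1\right) \left(-3\right) - 3 \left(-2 - 3\right)) \left(\left(-19 + 36\right) - 149\right) \left(46 + 151\right) = - (3 - -15) \left(17 - 149\right) 197 = - (3 + 15) \left(\left(-132\right) 197\right) = \left(-1\right) 18 \left(-26004\right) = \left(-18\right) \left(-26004\right) = 468072$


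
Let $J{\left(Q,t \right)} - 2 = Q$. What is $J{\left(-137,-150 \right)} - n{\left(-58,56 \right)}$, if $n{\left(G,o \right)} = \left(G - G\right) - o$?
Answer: $-79$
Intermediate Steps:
$J{\left(Q,t \right)} = 2 + Q$
$n{\left(G,o \right)} = - o$ ($n{\left(G,o \right)} = 0 - o = - o$)
$J{\left(-137,-150 \right)} - n{\left(-58,56 \right)} = \left(2 - 137\right) - \left(-1\right) 56 = -135 - -56 = -135 + 56 = -79$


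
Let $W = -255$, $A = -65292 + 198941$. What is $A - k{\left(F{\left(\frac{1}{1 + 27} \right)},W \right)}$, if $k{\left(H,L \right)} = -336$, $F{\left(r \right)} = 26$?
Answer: $133985$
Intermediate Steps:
$A = 133649$
$A - k{\left(F{\left(\frac{1}{1 + 27} \right)},W \right)} = 133649 - -336 = 133649 + 336 = 133985$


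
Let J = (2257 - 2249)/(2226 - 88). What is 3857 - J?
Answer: 4123129/1069 ≈ 3857.0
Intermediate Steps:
J = 4/1069 (J = 8/2138 = 8*(1/2138) = 4/1069 ≈ 0.0037418)
3857 - J = 3857 - 1*4/1069 = 3857 - 4/1069 = 4123129/1069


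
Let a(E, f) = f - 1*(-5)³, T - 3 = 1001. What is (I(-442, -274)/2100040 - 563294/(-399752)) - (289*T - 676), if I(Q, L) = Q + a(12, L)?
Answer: -30376985615085009/104936898760 ≈ -2.8948e+5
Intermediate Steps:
T = 1004 (T = 3 + 1001 = 1004)
a(E, f) = 125 + f (a(E, f) = f - 1*(-125) = f + 125 = 125 + f)
I(Q, L) = 125 + L + Q (I(Q, L) = Q + (125 + L) = 125 + L + Q)
(I(-442, -274)/2100040 - 563294/(-399752)) - (289*T - 676) = ((125 - 274 - 442)/2100040 - 563294/(-399752)) - (289*1004 - 676) = (-591*1/2100040 - 563294*(-1/399752)) - (290156 - 676) = (-591/2100040 + 281647/199876) - 1*289480 = 147837959791/104936898760 - 289480 = -30376985615085009/104936898760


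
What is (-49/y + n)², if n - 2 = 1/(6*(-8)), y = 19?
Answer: 299209/831744 ≈ 0.35974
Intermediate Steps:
n = 95/48 (n = 2 + 1/(6*(-8)) = 2 + 1/(-48) = 2 - 1/48 = 95/48 ≈ 1.9792)
(-49/y + n)² = (-49/19 + 95/48)² = (-547/912)² = 299209/831744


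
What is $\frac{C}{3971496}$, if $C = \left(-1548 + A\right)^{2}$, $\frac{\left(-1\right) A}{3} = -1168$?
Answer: $\frac{159414}{165479} \approx 0.96335$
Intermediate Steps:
$A = 3504$ ($A = \left(-3\right) \left(-1168\right) = 3504$)
$C = 3825936$ ($C = \left(-1548 + 3504\right)^{2} = 1956^{2} = 3825936$)
$\frac{C}{3971496} = \frac{3825936}{3971496} = 3825936 \cdot \frac{1}{3971496} = \frac{159414}{165479}$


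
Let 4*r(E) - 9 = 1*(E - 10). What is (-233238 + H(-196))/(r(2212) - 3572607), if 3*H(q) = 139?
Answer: 2798300/42864651 ≈ 0.065282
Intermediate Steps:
H(q) = 139/3 (H(q) = (⅓)*139 = 139/3)
r(E) = -¼ + E/4 (r(E) = 9/4 + (1*(E - 10))/4 = 9/4 + (1*(-10 + E))/4 = 9/4 + (-10 + E)/4 = 9/4 + (-5/2 + E/4) = -¼ + E/4)
(-233238 + H(-196))/(r(2212) - 3572607) = (-233238 + 139/3)/((-¼ + (¼)*2212) - 3572607) = -699575/(3*((-¼ + 553) - 3572607)) = -699575/(3*(2211/4 - 3572607)) = -699575/(3*(-14288217/4)) = -699575/3*(-4/14288217) = 2798300/42864651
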